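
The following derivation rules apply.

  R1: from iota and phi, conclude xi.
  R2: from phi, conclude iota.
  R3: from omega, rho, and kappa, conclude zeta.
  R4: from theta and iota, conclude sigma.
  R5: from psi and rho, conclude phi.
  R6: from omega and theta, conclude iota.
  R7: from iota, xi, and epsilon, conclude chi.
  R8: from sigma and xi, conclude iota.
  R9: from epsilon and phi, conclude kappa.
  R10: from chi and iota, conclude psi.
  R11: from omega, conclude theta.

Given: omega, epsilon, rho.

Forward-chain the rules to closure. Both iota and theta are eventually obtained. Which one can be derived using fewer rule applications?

theta

theta: omega holds, so theta follows (R11). [1 rule application]
iota: omega holds, so theta follows (R11). omega and theta hold, so iota follows (R6). [2 rule applications]
theta needs fewer.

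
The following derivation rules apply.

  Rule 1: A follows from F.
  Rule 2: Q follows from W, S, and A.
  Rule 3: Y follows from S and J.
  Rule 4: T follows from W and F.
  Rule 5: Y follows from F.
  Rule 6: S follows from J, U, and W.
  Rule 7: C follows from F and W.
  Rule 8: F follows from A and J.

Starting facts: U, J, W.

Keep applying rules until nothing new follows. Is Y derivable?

Yes

J, U, and W hold, so S follows (Rule 6).
S and J hold, so Y follows (Rule 3).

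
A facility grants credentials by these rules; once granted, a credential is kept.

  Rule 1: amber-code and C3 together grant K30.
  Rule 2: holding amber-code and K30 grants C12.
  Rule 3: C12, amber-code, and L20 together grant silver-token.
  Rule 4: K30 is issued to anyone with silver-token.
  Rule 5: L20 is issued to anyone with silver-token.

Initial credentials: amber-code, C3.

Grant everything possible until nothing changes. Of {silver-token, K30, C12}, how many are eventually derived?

Holding amber-code and C3 grants K30 (Rule 1).
Holding amber-code and K30 grants C12 (Rule 2).
silver-token would need C12, amber-code, and L20 (Rule 3), but L20 is never granted.
K30: reached.
C12: reached.
Reached: K30 and C12 — 2 of the 3.

2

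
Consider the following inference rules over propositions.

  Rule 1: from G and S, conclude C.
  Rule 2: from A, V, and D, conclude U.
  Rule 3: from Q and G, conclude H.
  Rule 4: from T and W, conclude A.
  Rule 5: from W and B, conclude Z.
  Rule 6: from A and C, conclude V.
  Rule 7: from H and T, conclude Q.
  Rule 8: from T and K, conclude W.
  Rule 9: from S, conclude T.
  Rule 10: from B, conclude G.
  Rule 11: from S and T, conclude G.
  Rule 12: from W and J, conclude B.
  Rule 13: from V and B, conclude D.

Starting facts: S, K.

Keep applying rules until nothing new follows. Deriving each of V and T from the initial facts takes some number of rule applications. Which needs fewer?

T: From S, Rule 9 gives T. [1 rule application]
V: S holds, so T follows (Rule 9). S and T hold, so G follows (Rule 11). From T and K, Rule 8 gives W. G and S hold, so C follows (Rule 1). From T and W, Rule 4 gives A. A and C hold, so V follows (Rule 6). [6 rule applications]
T needs fewer.

T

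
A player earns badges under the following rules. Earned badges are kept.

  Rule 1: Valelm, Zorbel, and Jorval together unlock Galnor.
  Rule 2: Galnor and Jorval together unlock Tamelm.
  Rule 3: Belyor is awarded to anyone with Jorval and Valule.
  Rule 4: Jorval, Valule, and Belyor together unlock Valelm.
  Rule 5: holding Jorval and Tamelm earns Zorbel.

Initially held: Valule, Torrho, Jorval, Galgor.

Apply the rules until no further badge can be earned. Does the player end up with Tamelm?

Tamelm would need Galnor and Jorval (Rule 2), but Galnor is never earned.

No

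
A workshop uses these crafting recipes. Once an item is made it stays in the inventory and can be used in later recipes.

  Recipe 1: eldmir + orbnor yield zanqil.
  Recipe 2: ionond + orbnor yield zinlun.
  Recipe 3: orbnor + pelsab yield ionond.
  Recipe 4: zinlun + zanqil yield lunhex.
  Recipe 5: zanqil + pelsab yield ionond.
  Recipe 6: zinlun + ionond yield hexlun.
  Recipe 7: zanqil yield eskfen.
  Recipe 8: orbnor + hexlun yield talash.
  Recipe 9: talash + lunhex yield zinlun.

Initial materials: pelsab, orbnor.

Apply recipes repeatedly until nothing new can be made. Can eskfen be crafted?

No

eskfen would need zanqil (Recipe 7), but zanqil is never obtained.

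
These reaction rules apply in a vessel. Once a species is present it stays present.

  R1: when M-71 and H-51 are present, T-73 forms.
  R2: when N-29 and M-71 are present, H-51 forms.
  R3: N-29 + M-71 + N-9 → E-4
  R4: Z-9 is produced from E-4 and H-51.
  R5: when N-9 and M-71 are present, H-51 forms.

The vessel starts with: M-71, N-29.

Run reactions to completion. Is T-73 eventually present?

Yes

N-29 and M-71 present → H-51 forms (R2).
M-71 and H-51 present → T-73 forms (R1).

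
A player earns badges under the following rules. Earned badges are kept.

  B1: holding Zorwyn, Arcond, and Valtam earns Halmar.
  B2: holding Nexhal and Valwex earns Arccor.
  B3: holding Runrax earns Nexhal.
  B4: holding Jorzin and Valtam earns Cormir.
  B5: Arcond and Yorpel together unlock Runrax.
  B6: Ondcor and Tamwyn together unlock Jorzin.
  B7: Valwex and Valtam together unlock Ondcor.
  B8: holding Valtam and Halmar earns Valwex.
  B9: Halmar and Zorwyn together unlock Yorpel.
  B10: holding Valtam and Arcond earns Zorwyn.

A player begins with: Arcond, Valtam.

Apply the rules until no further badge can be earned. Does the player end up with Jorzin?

Jorzin would need Ondcor and Tamwyn (B6), but Tamwyn is never earned.

No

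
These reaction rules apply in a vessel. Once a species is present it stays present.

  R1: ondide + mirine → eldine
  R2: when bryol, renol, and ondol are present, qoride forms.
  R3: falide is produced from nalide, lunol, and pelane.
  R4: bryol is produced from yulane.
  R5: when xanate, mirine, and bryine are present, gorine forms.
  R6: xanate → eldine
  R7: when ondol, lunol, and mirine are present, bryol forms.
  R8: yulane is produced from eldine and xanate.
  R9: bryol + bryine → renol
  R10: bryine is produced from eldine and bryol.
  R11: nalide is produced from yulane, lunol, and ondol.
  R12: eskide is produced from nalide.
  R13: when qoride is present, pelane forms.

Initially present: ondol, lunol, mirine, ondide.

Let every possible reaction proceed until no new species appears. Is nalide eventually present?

nalide would need yulane, lunol, and ondol (R11), but yulane never forms.

No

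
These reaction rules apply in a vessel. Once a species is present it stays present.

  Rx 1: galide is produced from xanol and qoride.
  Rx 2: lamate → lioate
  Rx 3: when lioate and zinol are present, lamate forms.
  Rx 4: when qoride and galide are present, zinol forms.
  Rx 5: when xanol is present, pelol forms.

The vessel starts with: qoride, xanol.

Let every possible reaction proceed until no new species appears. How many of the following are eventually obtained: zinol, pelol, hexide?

2

xanol present → pelol forms (Rx 5).
xanol and qoride present → galide forms (Rx 1).
qoride and galide present → zinol forms (Rx 4).
zinol: reached.
pelol: reached.
No rule produces hexide, and it is not given.
Reached: zinol and pelol — 2 of the 3.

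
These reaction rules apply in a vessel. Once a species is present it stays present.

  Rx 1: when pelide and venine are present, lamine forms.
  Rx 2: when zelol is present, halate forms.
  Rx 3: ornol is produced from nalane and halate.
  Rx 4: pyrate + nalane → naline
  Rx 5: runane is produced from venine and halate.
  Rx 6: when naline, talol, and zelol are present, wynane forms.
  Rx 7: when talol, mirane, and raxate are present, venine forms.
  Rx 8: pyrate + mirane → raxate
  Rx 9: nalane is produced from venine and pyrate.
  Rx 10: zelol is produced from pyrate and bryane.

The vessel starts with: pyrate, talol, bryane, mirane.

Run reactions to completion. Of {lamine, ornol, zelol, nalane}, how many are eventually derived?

pyrate and mirane present → raxate forms (Rx 8).
pyrate and bryane present → zelol forms (Rx 10).
talol, mirane, and raxate present → venine forms (Rx 7).
zelol present → halate forms (Rx 2).
venine and pyrate present → nalane forms (Rx 9).
nalane and halate present → ornol forms (Rx 3).
lamine would need pelide and venine (Rx 1), but pelide never forms.
ornol: reached.
zelol: reached.
nalane: reached.
Reached: ornol, zelol, and nalane — 3 of the 4.

3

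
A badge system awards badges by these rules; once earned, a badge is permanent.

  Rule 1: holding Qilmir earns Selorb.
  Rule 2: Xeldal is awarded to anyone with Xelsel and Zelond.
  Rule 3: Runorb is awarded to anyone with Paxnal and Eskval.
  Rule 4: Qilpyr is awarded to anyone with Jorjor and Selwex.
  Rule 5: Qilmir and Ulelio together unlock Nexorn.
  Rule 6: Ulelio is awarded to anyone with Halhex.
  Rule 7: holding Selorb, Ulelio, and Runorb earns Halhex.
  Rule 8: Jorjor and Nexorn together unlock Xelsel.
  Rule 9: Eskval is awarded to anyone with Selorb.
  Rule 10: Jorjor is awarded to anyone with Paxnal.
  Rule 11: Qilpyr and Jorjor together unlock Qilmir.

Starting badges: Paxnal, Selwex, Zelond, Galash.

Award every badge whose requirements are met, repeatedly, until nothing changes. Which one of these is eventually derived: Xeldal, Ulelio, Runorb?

Runorb

With Paxnal, Jorjor is earned (Rule 10).
With Jorjor and Selwex, Qilpyr is earned (Rule 4).
With Qilpyr and Jorjor, Qilmir is earned (Rule 11).
With Qilmir, Selorb is earned (Rule 1).
With Selorb, Eskval is earned (Rule 9).
With Paxnal and Eskval, Runorb is earned (Rule 3).
Ulelio would need Halhex (Rule 6), but Halhex is never earned. Xeldal would need Xelsel and Zelond (Rule 2), but Xelsel is never earned.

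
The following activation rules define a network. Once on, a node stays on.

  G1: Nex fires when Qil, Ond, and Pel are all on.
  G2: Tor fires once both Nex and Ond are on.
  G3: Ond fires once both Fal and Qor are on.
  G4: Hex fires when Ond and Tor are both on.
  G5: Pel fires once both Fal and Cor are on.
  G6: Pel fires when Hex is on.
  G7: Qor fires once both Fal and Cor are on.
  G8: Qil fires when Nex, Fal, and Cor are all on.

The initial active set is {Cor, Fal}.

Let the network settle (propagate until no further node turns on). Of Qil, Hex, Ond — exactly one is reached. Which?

G7: Fal and Cor on → Qor on.
G3: Fal and Qor on → Ond on.
Qil would need Nex, Fal, and Cor (G8), but Nex never turns on. Hex would need Ond and Tor (G4), but Tor never turns on.

Ond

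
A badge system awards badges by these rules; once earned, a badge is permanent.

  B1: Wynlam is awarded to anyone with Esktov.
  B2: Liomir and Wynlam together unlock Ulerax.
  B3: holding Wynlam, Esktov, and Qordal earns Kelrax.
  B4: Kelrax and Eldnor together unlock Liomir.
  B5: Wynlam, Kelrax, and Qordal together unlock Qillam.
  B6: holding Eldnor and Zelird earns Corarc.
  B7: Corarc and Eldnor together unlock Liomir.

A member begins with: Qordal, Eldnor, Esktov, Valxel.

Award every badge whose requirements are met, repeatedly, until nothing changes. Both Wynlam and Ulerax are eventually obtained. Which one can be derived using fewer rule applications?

Wynlam

Wynlam: With Esktov, Wynlam is earned (B1). [1 rule application]
Ulerax: With Esktov, Wynlam is earned (B1). With Wynlam, Esktov, and Qordal, Kelrax is earned (B3). With Kelrax and Eldnor, Liomir is earned (B4). With Liomir and Wynlam, Ulerax is earned (B2). [4 rule applications]
Wynlam needs fewer.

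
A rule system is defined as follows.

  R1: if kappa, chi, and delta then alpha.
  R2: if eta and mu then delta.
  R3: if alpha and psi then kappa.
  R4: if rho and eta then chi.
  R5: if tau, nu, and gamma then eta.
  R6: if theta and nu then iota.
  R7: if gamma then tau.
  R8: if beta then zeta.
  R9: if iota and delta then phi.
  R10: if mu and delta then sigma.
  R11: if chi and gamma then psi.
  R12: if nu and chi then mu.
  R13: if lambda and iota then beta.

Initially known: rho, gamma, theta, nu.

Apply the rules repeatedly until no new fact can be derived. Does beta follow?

beta would need lambda and iota (R13), but lambda is never established.

No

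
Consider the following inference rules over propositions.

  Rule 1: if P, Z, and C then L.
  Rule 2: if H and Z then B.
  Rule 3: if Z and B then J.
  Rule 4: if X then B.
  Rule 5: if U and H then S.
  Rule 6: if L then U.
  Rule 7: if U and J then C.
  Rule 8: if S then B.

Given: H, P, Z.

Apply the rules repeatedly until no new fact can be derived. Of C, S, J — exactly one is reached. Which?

J

From H and Z, Rule 2 gives B.
Z and B hold, so J follows (Rule 3).
C would need U and J (Rule 7), but U is never established. S would need U and H (Rule 5), but U is never established.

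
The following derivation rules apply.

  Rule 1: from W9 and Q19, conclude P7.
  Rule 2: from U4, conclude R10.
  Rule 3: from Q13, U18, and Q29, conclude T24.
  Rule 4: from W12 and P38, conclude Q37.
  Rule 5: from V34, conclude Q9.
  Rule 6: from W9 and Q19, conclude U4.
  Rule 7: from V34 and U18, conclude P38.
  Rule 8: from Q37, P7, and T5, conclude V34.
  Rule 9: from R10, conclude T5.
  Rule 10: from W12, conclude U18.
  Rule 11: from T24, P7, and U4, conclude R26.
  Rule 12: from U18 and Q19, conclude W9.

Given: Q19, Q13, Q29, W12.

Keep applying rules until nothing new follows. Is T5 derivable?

From W12, Rule 10 gives U18.
U18 and Q19 hold, so W9 follows (Rule 12).
W9 and Q19 hold, so U4 follows (Rule 6).
From U4, Rule 2 gives R10.
R10 holds, so T5 follows (Rule 9).

Yes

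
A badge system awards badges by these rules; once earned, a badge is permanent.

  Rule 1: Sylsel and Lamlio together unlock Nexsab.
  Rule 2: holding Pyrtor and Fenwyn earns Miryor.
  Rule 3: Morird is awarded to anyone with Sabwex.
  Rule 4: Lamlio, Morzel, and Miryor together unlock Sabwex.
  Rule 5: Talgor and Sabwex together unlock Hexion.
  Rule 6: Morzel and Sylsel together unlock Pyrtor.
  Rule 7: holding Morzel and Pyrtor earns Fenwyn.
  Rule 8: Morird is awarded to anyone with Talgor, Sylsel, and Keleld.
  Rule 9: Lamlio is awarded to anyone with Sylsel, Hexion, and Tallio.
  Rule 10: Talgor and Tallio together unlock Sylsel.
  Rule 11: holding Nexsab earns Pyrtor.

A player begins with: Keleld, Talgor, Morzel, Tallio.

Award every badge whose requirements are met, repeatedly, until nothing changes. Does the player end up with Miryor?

With Talgor and Tallio, Sylsel is earned (Rule 10).
With Morzel and Sylsel, Pyrtor is earned (Rule 6).
With Morzel and Pyrtor, Fenwyn is earned (Rule 7).
With Pyrtor and Fenwyn, Miryor is earned (Rule 2).

Yes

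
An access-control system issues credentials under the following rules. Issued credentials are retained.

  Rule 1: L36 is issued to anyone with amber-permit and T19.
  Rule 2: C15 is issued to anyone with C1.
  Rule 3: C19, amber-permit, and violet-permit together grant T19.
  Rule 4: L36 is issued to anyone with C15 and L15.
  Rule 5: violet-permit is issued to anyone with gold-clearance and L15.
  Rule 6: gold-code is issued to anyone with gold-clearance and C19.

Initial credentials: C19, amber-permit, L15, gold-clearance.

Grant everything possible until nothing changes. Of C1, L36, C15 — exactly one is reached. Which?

Holding gold-clearance and L15 grants violet-permit (Rule 5).
Holding C19, amber-permit, and violet-permit grants T19 (Rule 3).
Holding amber-permit and T19 grants L36 (Rule 1).
No rule produces C1, and it is not given. C15 would need C1 (Rule 2), but C1 is never granted.

L36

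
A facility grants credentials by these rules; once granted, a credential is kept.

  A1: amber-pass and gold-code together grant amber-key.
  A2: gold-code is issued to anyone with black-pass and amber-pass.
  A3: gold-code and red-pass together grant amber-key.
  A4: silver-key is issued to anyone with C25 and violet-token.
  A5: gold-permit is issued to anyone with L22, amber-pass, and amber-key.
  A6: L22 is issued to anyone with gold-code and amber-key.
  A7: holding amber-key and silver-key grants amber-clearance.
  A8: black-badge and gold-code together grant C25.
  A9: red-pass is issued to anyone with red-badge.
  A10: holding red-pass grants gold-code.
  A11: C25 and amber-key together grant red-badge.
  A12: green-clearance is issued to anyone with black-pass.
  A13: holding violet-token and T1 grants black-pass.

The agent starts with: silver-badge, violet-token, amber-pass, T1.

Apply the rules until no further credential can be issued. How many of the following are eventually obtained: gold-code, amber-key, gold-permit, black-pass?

4

Holding violet-token and T1 grants black-pass (A13).
Holding black-pass and amber-pass grants gold-code (A2).
Holding amber-pass and gold-code grants amber-key (A1).
Holding gold-code and amber-key grants L22 (A6).
Holding L22, amber-pass, and amber-key grants gold-permit (A5).
gold-code: reached.
amber-key: reached.
gold-permit: reached.
black-pass: reached.
All 4 are reached.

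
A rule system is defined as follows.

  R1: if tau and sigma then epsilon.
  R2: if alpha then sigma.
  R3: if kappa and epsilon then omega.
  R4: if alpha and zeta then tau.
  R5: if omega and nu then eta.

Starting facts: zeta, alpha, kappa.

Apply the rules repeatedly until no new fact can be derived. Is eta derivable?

No

eta would need omega and nu (R5), but nu is never established.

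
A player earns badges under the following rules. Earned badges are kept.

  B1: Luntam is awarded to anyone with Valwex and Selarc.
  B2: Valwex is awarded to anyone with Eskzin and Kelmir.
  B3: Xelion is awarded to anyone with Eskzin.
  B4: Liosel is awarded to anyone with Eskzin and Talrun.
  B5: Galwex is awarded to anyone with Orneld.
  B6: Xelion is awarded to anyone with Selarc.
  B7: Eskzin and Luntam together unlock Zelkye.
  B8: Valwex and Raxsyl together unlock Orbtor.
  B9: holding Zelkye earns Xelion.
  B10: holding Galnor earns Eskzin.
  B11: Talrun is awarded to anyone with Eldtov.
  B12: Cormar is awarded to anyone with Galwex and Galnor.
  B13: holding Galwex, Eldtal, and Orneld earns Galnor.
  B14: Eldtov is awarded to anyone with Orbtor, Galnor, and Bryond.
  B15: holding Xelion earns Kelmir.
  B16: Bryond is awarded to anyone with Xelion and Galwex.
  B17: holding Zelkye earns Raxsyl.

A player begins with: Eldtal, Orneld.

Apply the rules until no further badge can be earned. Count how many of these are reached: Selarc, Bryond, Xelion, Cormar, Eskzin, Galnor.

5

With Orneld, Galwex is earned (B5).
With Galwex, Eldtal, and Orneld, Galnor is earned (B13).
With Galnor, Eskzin is earned (B10).
With Galwex and Galnor, Cormar is earned (B12).
With Eskzin, Xelion is earned (B3).
With Xelion and Galwex, Bryond is earned (B16).
No rule produces Selarc, and it is not given.
Bryond: reached.
Xelion: reached.
Cormar: reached.
Eskzin: reached.
Galnor: reached.
Reached: Bryond, Xelion, Cormar, Eskzin, and Galnor — 5 of the 6.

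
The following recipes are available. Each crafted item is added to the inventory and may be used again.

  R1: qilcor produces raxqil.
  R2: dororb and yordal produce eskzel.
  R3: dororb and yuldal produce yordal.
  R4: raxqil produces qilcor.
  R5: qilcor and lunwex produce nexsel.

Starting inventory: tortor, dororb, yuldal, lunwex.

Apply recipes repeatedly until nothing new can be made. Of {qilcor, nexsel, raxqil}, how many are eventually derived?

qilcor would need raxqil (R4), but raxqil is never obtained.
nexsel would need qilcor and lunwex (R5), but qilcor is never obtained.
raxqil would need qilcor (R1), but qilcor is never obtained.
None of the 3 are reached.

0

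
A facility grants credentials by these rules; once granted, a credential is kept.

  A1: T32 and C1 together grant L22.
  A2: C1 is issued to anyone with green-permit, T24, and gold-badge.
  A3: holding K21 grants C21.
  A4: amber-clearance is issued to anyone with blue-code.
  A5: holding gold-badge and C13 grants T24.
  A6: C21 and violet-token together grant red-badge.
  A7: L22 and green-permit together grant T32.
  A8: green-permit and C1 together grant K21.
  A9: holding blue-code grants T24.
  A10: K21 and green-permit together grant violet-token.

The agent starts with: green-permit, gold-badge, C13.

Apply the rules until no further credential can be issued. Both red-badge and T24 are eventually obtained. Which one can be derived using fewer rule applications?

T24: Holding gold-badge and C13 grants T24 (A5). [1 rule application]
red-badge: Holding gold-badge and C13 grants T24 (A5). Holding green-permit, T24, and gold-badge grants C1 (A2). Holding green-permit and C1 grants K21 (A8). Holding K21 grants C21 (A3). Holding K21 and green-permit grants violet-token (A10). Holding C21 and violet-token grants red-badge (A6). [6 rule applications]
T24 needs fewer.

T24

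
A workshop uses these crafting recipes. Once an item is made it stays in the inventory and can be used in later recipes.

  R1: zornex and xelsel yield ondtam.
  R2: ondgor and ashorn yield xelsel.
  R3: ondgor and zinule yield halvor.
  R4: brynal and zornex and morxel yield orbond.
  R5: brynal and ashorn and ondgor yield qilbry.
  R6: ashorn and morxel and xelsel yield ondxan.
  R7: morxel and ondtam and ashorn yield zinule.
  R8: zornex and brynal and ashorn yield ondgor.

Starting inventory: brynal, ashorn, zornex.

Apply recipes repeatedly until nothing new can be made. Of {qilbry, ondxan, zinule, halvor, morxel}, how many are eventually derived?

1

zornex and brynal and ashorn → ondgor (R8).
brynal and ashorn and ondgor → qilbry (R5).
qilbry: reached.
ondxan would need ashorn, morxel, and xelsel (R6), but morxel is never obtained.
zinule would need morxel, ondtam, and ashorn (R7), but morxel is never obtained.
halvor would need ondgor and zinule (R3), but zinule is never obtained.
No rule produces morxel, and it is not given.
Reached: qilbry — 1 of the 5.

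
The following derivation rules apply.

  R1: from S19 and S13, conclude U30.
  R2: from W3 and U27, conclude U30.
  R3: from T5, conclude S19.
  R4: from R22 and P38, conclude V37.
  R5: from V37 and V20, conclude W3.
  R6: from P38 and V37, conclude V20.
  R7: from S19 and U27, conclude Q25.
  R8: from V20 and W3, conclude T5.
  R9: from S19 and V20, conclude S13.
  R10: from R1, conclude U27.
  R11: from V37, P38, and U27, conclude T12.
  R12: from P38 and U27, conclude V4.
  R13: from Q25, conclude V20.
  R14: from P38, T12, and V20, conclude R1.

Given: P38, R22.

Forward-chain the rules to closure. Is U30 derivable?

Yes

From R22 and P38, R4 gives V37.
From P38 and V37, R6 gives V20.
From V37 and V20, R5 gives W3.
V20 and W3 hold, so T5 follows (R8).
From T5, R3 gives S19.
S19 and V20 hold, so S13 follows (R9).
S19 and S13 hold, so U30 follows (R1).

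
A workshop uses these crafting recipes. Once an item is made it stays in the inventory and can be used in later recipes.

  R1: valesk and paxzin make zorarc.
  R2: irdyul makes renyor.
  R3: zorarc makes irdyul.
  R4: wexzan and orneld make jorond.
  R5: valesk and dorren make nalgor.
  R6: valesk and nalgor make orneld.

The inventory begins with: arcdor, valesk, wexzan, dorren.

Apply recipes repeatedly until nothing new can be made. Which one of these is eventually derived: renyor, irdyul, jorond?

jorond

valesk and dorren → nalgor (R5).
valesk and nalgor → orneld (R6).
Using R4, wexzan and orneld make jorond.
irdyul would need zorarc (R3), but zorarc is never obtained. renyor would need irdyul (R2), but irdyul is never obtained.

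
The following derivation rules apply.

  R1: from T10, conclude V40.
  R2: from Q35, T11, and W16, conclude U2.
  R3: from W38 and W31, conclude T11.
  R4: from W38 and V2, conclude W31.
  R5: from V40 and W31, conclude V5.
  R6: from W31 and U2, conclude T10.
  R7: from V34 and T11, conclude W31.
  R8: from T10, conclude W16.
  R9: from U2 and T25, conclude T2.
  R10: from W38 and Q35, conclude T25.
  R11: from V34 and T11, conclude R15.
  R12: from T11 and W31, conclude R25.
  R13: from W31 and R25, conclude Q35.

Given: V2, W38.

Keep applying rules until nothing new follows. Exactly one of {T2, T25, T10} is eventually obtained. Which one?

From W38 and V2, R4 gives W31.
W38 and W31 hold, so T11 follows (R3).
From T11 and W31, R12 gives R25.
W31 and R25 hold, so Q35 follows (R13).
From W38 and Q35, R10 gives T25.
T2 would need U2 and T25 (R9), but U2 is never established. T10 would need W31 and U2 (R6), but U2 is never established.

T25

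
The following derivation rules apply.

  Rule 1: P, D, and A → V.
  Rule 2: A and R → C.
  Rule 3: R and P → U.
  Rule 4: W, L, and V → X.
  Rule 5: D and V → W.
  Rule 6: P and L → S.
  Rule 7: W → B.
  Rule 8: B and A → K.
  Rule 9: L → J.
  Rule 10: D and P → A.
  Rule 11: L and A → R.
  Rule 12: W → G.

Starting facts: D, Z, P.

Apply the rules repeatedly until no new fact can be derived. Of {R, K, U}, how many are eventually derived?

1

D and P hold, so A follows (Rule 10).
P, D, and A hold, so V follows (Rule 1).
D and V hold, so W follows (Rule 5).
From W, Rule 7 gives B.
From B and A, Rule 8 gives K.
R would need L and A (Rule 11), but L is never established.
K: reached.
U would need R and P (Rule 3), but R is never established.
Reached: K — 1 of the 3.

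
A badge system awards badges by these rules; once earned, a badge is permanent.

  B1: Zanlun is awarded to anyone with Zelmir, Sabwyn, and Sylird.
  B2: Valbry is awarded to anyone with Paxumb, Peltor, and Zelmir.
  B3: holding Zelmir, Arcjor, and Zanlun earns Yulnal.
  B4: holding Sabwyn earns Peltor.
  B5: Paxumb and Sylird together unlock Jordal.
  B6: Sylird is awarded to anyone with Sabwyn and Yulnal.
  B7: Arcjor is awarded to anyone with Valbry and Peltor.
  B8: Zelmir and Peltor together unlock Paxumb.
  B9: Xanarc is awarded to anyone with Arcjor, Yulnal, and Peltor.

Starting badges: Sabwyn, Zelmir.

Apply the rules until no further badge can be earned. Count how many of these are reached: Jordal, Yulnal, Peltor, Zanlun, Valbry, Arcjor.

With Sabwyn, Peltor is earned (B4).
With Zelmir and Peltor, Paxumb is earned (B8).
With Paxumb, Peltor, and Zelmir, Valbry is earned (B2).
With Valbry and Peltor, Arcjor is earned (B7).
Jordal would need Paxumb and Sylird (B5), but Sylird is never earned.
Yulnal would need Zelmir, Arcjor, and Zanlun (B3), but Zanlun is never earned.
Peltor: reached.
Zanlun would need Zelmir, Sabwyn, and Sylird (B1), but Sylird is never earned.
Valbry: reached.
Arcjor: reached.
Reached: Peltor, Valbry, and Arcjor — 3 of the 6.

3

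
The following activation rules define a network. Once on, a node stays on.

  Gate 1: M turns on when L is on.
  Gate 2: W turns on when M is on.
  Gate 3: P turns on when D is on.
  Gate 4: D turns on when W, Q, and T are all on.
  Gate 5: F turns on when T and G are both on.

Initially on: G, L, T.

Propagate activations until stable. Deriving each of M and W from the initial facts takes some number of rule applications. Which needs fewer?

M

M: L is on, so M turns on (Gate 1). [1 rule application]
W: Gate 1: L on → M on. Gate 2: M on → W on. [2 rule applications]
M needs fewer.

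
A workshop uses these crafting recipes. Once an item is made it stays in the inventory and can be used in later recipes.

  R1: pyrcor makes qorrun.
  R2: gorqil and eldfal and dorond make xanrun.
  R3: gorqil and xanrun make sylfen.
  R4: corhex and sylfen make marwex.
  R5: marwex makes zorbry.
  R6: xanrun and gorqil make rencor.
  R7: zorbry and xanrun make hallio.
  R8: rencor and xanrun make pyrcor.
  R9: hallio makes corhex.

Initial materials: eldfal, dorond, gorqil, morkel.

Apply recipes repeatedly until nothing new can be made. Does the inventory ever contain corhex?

corhex would need hallio (R9), but hallio is never obtained.

No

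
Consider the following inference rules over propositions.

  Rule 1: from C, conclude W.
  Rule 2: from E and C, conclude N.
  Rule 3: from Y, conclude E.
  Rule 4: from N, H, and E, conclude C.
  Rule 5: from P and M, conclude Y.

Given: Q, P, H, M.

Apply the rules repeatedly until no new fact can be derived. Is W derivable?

No

W would need C (Rule 1), but C is never established.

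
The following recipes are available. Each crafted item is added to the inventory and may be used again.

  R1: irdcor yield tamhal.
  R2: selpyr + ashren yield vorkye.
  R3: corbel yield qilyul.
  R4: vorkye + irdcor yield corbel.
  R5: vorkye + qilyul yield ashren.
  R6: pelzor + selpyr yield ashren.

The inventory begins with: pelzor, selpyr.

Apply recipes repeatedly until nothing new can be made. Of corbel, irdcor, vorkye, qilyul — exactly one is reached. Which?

Using R6, pelzor and selpyr make ashren.
Using R2, selpyr and ashren make vorkye.
No rule produces irdcor, and it is not given. corbel would need vorkye and irdcor (R4), but irdcor is never obtained. qilyul would need corbel (R3), but corbel is never obtained.

vorkye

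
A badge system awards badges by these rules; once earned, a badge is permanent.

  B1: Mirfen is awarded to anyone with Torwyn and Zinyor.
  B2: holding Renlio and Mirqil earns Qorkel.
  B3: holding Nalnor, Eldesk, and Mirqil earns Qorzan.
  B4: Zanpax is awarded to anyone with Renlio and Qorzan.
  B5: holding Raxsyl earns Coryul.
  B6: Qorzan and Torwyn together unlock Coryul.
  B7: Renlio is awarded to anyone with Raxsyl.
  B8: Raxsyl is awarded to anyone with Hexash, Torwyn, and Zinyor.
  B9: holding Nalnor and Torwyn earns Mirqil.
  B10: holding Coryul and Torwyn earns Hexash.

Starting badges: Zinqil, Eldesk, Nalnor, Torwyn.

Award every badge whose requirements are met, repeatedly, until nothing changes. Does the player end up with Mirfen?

Mirfen would need Torwyn and Zinyor (B1), but Zinyor is never earned.

No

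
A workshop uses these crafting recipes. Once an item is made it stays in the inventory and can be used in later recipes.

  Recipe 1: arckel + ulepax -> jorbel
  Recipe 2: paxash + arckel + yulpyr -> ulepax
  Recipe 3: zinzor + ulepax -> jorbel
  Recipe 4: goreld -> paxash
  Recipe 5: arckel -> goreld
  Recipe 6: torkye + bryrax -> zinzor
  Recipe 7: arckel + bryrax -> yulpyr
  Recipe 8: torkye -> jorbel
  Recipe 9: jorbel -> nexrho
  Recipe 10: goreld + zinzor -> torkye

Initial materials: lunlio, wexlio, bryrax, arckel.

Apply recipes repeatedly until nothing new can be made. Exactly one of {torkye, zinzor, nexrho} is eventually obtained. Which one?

arckel + bryrax -> yulpyr (Recipe 7).
Using Recipe 5, arckel makes goreld.
Using Recipe 4, goreld makes paxash.
Using Recipe 2, paxash, arckel, and yulpyr make ulepax.
Using Recipe 1, arckel and ulepax make jorbel.
jorbel -> nexrho (Recipe 9).
torkye would need goreld and zinzor (Recipe 10), but zinzor is never obtained. zinzor would need torkye and bryrax (Recipe 6), but torkye is never obtained.

nexrho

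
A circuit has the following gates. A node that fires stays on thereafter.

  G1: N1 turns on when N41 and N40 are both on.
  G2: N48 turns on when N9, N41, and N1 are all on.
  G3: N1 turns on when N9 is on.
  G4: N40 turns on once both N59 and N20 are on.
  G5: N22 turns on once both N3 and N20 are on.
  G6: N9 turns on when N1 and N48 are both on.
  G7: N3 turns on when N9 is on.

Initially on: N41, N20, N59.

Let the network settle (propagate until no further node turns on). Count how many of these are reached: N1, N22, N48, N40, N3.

2

N59 and N20 are on, so N40 turns on (G4).
G1: N41 and N40 on → N1 on.
N1: reached.
N22 would need N3 and N20 (G5), but N3 never turns on.
N48 would need N9, N41, and N1 (G2), but N9 never turns on.
N40: reached.
N3 would need N9 (G7), but N9 never turns on.
Reached: N1 and N40 — 2 of the 5.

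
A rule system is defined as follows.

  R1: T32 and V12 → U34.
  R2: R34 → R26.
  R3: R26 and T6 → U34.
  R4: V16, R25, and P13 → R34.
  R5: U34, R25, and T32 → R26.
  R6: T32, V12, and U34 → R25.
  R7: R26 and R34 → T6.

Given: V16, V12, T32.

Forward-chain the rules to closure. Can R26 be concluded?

From T32 and V12, R1 gives U34.
T32, V12, and U34 hold, so R25 follows (R6).
U34, R25, and T32 hold, so R26 follows (R5).

Yes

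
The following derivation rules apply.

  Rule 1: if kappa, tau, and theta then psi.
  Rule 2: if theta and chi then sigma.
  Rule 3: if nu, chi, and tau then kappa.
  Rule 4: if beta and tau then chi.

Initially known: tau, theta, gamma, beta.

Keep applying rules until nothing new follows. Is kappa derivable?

No

kappa would need nu, chi, and tau (Rule 3), but nu is never established.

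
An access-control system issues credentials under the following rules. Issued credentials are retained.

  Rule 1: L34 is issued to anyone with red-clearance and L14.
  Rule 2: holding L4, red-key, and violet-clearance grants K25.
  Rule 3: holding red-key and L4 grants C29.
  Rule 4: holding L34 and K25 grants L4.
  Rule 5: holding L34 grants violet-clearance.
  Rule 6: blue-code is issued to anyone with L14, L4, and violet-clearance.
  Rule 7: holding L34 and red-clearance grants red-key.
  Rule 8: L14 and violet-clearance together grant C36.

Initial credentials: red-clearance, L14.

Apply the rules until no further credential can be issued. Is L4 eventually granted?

L4 would need L34 and K25 (Rule 4), but K25 is never granted.

No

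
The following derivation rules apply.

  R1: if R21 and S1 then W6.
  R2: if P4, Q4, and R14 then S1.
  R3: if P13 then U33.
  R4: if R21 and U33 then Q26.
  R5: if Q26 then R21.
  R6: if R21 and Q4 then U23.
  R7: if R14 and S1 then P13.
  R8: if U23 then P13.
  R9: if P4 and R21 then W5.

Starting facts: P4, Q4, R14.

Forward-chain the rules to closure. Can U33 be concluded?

Yes

From P4, Q4, and R14, R2 gives S1.
R14 and S1 hold, so P13 follows (R7).
P13 holds, so U33 follows (R3).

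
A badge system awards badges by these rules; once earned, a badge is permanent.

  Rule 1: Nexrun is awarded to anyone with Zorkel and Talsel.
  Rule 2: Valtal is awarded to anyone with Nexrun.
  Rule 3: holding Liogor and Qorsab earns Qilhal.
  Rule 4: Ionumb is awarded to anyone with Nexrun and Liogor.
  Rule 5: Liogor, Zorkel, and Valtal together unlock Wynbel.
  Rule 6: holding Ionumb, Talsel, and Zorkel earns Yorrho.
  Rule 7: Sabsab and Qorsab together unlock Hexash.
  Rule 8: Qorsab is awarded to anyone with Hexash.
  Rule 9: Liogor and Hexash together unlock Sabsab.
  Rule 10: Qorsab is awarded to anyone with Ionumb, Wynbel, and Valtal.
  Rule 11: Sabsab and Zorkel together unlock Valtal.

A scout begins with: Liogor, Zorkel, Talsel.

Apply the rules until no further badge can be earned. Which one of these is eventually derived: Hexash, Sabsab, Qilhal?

Qilhal

With Zorkel and Talsel, Nexrun is earned (Rule 1).
With Nexrun, Valtal is earned (Rule 2).
With Nexrun and Liogor, Ionumb is earned (Rule 4).
With Liogor, Zorkel, and Valtal, Wynbel is earned (Rule 5).
With Ionumb, Wynbel, and Valtal, Qorsab is earned (Rule 10).
With Liogor and Qorsab, Qilhal is earned (Rule 3).
Sabsab would need Liogor and Hexash (Rule 9), but Hexash is never earned. Hexash would need Sabsab and Qorsab (Rule 7), but Sabsab is never earned.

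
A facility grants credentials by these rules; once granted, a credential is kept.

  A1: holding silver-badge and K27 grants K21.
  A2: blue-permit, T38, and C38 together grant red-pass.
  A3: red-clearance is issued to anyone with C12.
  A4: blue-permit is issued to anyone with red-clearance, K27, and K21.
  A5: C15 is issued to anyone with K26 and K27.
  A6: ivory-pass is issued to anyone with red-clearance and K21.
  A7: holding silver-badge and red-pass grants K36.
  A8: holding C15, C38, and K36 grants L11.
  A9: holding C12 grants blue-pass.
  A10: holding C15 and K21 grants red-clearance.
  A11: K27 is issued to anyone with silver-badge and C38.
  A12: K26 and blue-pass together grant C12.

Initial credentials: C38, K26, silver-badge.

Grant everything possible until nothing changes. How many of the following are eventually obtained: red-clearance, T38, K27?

2

Holding silver-badge and C38 grants K27 (A11).
Holding K26 and K27 grants C15 (A5).
Holding silver-badge and K27 grants K21 (A1).
Holding C15 and K21 grants red-clearance (A10).
red-clearance: reached.
No rule produces T38, and it is not given.
K27: reached.
Reached: red-clearance and K27 — 2 of the 3.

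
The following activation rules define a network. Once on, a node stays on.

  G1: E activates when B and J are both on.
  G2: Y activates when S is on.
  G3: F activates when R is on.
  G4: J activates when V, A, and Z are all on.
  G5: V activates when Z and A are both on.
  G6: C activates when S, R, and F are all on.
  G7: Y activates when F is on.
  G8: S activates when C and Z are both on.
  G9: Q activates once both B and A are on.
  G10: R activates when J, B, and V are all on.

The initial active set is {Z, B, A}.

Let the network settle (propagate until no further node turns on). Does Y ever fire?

Yes

Z and A are on, so V activates (G5).
V, A, and Z are on, so J activates (G4).
J, B, and V are on, so R activates (G10).
G3: R on → F on.
G7: F on → Y on.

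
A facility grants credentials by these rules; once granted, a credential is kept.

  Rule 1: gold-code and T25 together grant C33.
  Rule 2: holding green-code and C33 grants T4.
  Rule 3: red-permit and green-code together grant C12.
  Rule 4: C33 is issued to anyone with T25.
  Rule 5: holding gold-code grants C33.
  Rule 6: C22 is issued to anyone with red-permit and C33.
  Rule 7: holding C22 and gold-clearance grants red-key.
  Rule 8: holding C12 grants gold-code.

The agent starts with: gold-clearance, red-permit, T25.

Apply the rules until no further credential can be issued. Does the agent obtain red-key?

Holding T25 grants C33 (Rule 4).
Holding red-permit and C33 grants C22 (Rule 6).
Holding C22 and gold-clearance grants red-key (Rule 7).

Yes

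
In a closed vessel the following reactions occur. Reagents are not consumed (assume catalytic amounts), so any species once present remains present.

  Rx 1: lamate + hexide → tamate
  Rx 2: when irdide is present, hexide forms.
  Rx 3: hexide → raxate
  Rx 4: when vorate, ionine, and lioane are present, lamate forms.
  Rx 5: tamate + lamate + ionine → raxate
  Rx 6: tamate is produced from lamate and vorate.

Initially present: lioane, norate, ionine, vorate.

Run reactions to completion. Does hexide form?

No

hexide would need irdide (Rx 2), but irdide never forms.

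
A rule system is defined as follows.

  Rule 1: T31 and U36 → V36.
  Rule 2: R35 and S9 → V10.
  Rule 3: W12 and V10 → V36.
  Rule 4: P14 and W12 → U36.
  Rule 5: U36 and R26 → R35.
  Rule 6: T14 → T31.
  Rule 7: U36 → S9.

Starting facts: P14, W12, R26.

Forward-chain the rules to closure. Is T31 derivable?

No

T31 would need T14 (Rule 6), but T14 is never established.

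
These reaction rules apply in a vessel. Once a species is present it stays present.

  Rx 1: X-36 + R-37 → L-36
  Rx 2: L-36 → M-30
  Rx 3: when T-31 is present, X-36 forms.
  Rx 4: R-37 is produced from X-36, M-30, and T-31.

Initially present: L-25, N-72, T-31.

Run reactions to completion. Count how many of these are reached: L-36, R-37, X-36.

T-31 present → X-36 forms (Rx 3).
L-36 would need X-36 and R-37 (Rx 1), but R-37 never forms.
R-37 would need X-36, M-30, and T-31 (Rx 4), but M-30 never forms.
X-36: reached.
Reached: X-36 — 1 of the 3.

1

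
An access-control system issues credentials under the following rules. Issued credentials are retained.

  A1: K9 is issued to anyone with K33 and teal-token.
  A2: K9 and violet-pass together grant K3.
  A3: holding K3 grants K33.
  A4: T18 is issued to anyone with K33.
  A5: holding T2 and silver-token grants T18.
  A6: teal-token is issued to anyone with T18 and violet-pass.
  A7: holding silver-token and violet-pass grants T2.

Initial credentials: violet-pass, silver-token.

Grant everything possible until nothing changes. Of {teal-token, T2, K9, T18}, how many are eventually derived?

Holding silver-token and violet-pass grants T2 (A7).
Holding T2 and silver-token grants T18 (A5).
Holding T18 and violet-pass grants teal-token (A6).
teal-token: reached.
T2: reached.
K9 would need K33 and teal-token (A1), but K33 is never granted.
T18: reached.
Reached: teal-token, T2, and T18 — 3 of the 4.

3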